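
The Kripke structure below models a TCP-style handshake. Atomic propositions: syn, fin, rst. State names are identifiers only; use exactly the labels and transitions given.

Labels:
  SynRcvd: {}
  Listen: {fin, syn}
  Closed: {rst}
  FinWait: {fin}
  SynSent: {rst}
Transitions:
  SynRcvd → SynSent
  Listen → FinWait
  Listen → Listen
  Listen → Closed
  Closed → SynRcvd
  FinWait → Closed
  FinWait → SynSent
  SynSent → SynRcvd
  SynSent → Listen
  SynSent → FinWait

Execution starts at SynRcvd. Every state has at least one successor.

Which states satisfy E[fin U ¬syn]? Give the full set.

States satisfying fin: {Listen, FinWait}.
States satisfying ¬syn: {SynRcvd, Closed, FinWait, SynSent}.
States satisfying E[fin U ¬syn]: {SynRcvd, Listen, Closed, FinWait, SynSent}.

{SynRcvd, Listen, Closed, FinWait, SynSent}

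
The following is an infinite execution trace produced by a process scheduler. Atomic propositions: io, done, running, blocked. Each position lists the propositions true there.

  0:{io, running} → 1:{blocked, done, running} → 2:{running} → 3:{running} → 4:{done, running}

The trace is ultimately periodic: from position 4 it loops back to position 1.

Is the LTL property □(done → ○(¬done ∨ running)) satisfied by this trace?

Yes

done → ○(¬done ∨ running) holds at every position 0..4, and those are all positions ever visited, so □(done → ○(¬done ∨ running)) holds.
Positions where done holds: 1, 4.
Check ○(¬done ∨ running) at each: 1→ok, 4→ok.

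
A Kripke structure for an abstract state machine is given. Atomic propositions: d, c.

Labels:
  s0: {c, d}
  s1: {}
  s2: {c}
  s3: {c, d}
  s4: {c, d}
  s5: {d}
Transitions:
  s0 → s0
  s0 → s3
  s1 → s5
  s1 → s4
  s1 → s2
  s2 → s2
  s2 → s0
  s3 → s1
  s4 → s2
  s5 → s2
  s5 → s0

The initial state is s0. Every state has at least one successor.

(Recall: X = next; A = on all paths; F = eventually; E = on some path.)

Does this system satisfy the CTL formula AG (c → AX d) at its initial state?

No

States satisfying c → AX d: {s0, s1, s5}.
States satisfying AG (c → AX d): ∅.
s2 is reachable from s0 and violates c → AX d, so AG fails at s0.
s0 ∉ Sat(AG (c → AX d)).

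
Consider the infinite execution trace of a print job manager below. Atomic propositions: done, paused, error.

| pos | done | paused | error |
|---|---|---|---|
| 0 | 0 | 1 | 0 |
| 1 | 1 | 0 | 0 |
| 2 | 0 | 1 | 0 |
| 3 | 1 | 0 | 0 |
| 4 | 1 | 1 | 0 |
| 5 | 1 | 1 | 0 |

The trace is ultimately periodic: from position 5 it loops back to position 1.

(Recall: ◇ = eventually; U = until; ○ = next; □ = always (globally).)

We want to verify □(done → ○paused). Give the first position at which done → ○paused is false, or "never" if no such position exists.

Check done → ○paused at each position in order: 0 ✓, 1 ✓, 2 ✓, 3 ✓, 4 ✓.
At position 5 the labels are {done, paused} and the next position 1 has {done}, so done → ○paused is false there. This is the first violation.

5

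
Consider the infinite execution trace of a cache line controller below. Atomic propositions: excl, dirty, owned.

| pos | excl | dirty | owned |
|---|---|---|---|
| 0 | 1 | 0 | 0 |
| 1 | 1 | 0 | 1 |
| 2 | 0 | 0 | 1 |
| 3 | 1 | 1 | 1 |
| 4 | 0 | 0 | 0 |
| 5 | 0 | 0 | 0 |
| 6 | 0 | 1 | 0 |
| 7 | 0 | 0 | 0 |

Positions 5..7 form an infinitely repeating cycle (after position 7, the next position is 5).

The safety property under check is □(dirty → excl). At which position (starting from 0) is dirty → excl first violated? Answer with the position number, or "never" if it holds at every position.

6

Check dirty → excl at each position in order: 0 ✓, 1 ✓, 2 ✓, 3 ✓, 4 ✓, 5 ✓.
At position 6 the labels are {dirty}, so dirty → excl is false there. This is the first violation.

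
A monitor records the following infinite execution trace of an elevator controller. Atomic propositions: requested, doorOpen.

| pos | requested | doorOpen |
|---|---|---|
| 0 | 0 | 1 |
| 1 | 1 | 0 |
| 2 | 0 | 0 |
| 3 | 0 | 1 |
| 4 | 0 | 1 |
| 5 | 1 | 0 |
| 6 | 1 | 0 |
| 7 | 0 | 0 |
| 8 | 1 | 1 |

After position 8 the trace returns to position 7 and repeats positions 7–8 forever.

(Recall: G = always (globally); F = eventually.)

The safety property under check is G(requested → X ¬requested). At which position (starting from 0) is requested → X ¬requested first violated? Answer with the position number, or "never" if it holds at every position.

5

Check requested → X ¬requested at each position in order: 0 ✓, 1 ✓, 2 ✓, 3 ✓, 4 ✓.
At position 5 the labels are {requested} and the next position 6 has {requested}, so requested → X ¬requested is false there. This is the first violation.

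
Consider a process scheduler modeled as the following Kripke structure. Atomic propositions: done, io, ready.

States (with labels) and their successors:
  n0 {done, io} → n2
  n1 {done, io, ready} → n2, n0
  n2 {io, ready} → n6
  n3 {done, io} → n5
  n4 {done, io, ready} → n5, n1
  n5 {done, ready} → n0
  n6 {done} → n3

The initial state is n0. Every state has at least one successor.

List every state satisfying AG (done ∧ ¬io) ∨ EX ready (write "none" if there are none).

{n0, n1, n3, n4}

States satisfying done ∧ ¬io: {n5, n6}.
States satisfying AG (done ∧ ¬io): ∅.
States satisfying ready: {n1, n2, n4, n5}.
States satisfying EX ready: {n0, n1, n3, n4}.
States satisfying AG (done ∧ ¬io) ∨ EX ready: {n0, n1, n3, n4}.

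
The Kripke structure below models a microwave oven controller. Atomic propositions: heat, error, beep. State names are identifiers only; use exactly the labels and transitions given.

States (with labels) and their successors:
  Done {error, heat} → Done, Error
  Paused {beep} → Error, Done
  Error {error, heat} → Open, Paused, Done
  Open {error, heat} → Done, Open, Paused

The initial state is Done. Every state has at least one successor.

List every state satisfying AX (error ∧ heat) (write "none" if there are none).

States satisfying error ∧ heat: {Done, Error, Open}.
States satisfying AX (error ∧ heat): {Done, Paused}.

{Done, Paused}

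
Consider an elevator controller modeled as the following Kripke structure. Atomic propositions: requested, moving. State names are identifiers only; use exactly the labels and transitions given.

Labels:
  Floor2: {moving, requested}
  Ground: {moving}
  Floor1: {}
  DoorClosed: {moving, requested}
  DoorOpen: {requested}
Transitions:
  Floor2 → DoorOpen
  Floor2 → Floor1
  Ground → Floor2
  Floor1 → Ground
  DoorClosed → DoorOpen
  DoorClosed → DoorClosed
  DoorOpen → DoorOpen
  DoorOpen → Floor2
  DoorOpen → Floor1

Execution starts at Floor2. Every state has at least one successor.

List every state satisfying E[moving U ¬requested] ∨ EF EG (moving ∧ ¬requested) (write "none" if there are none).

States satisfying moving: {Floor2, Ground, DoorClosed}.
States satisfying ¬requested: {Ground, Floor1}.
States satisfying E[moving U ¬requested]: {Floor2, Ground, Floor1}.
States satisfying EG (moving ∧ ¬requested): ∅.
States satisfying EF EG (moving ∧ ¬requested): ∅.
States satisfying E[moving U ¬requested] ∨ EF EG (moving ∧ ¬requested): {Floor2, Ground, Floor1}.

{Floor2, Ground, Floor1}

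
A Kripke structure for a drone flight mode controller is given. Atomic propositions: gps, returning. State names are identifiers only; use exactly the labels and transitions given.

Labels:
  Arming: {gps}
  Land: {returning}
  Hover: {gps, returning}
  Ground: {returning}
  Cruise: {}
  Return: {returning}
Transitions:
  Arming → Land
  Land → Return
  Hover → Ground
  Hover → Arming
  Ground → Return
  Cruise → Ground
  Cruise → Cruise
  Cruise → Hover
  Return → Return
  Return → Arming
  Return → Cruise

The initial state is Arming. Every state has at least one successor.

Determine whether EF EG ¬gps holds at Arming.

Satisfied

States satisfying EG ¬gps: {Land, Ground, Cruise, Return}.
States satisfying EF EG ¬gps: {Arming, Land, Hover, Ground, Cruise, Return}.
Some path from Arming reaches a state where EG ¬gps holds.
Arming ∈ Sat(EF EG ¬gps).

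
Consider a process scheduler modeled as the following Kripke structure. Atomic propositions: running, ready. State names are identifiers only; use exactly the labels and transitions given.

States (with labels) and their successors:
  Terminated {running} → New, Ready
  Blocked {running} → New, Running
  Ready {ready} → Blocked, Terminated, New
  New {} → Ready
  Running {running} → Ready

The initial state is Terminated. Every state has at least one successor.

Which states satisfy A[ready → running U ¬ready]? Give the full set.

{Terminated, Blocked, New, Running}

States satisfying ready → running: {Terminated, Blocked, New, Running}.
States satisfying ¬ready: {Terminated, Blocked, New, Running}.
States satisfying A[ready → running U ¬ready]: {Terminated, Blocked, New, Running}.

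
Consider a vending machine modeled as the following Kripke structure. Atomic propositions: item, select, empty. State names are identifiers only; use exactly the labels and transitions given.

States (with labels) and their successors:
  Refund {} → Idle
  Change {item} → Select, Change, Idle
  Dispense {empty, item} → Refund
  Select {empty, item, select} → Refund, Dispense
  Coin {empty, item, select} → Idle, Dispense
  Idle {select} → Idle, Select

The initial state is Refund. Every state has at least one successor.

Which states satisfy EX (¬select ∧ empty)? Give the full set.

{Select, Coin}

States satisfying ¬select ∧ empty: {Dispense}.
States satisfying EX (¬select ∧ empty): {Select, Coin}.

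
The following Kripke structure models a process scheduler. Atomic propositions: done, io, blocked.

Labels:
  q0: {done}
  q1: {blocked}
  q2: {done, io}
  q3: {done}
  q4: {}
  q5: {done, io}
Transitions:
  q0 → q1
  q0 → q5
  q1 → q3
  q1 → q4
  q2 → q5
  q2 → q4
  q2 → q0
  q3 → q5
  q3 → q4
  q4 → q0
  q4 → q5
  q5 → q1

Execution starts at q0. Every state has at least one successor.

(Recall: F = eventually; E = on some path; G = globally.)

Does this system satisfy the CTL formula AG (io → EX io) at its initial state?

Does not hold

States satisfying io → EX io: {q0, q1, q2, q3, q4}.
States satisfying AG (io → EX io): ∅.
q5 is reachable from q0 and violates io → EX io, so AG fails at q0.
q0 ∉ Sat(AG (io → EX io)).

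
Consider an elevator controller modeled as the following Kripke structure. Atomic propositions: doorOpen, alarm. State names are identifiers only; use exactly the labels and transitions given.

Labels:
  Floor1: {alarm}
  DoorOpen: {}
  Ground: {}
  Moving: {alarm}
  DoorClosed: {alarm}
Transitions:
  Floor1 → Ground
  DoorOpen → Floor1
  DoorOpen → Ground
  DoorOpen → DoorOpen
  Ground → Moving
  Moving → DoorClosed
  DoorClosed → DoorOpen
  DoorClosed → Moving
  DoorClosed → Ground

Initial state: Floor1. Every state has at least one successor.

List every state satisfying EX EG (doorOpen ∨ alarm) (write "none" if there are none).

{Ground, Moving, DoorClosed}

States satisfying EG (doorOpen ∨ alarm): {Moving, DoorClosed}.
States satisfying EX EG (doorOpen ∨ alarm): {Ground, Moving, DoorClosed}.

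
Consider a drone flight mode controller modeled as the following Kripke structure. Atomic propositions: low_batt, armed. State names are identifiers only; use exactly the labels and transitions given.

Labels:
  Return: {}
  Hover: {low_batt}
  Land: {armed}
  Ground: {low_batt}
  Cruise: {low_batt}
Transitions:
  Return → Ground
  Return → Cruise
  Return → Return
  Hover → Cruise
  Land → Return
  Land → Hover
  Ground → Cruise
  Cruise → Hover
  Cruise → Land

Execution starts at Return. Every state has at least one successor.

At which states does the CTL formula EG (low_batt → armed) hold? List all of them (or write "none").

States satisfying low_batt → armed: {Return, Land}.
States satisfying EG (low_batt → armed): {Return, Land}.

{Return, Land}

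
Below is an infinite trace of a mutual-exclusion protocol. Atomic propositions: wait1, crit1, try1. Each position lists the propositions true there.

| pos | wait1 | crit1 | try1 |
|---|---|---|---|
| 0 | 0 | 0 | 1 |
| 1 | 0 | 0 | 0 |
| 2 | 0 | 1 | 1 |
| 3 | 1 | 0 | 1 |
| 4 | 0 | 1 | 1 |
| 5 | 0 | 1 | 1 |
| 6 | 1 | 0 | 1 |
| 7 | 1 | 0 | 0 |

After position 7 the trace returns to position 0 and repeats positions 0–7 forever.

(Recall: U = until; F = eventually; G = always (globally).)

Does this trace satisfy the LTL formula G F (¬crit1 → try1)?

Satisfied

F (¬crit1 → try1) holds at every position 0..7, and those are all positions ever visited, so G F (¬crit1 → try1) holds.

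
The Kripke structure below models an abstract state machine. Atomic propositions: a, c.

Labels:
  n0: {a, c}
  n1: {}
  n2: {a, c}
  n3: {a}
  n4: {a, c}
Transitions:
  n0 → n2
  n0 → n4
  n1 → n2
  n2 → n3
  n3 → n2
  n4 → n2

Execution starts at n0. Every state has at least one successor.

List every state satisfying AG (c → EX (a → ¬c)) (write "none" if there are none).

{n1, n2, n3}

States satisfying c → EX (a → ¬c): {n1, n2, n3}.
States satisfying AG (c → EX (a → ¬c)): {n1, n2, n3}.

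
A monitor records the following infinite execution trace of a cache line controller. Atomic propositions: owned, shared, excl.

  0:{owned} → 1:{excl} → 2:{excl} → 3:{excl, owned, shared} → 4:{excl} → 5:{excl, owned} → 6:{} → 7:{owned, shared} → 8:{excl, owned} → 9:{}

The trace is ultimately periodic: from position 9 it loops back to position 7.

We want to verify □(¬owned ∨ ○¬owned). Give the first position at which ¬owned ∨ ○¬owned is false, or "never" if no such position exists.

7

Check ¬owned ∨ ○¬owned at each position in order: 0 ✓, 1 ✓, 2 ✓, 3 ✓, 4 ✓, 5 ✓, 6 ✓.
At position 7 the labels are {owned, shared} and the next position 8 has {excl, owned}, so ¬owned ∨ ○¬owned is false there. This is the first violation.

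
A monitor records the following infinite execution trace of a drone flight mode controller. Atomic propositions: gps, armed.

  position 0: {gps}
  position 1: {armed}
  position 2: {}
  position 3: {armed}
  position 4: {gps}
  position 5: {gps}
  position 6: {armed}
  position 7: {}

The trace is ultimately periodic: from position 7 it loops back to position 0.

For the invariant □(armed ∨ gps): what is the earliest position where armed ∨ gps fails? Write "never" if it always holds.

2

Check armed ∨ gps at each position in order: 0 ✓, 1 ✓.
At position 2 the labels are {}, so armed ∨ gps is false there. This is the first violation.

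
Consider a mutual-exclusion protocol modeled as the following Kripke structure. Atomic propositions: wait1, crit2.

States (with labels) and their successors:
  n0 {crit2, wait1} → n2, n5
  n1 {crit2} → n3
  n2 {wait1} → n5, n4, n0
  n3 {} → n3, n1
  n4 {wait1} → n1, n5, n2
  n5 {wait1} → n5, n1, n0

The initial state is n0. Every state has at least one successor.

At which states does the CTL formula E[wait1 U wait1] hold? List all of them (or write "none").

States satisfying wait1: {n0, n2, n4, n5}.
States satisfying E[wait1 U wait1]: {n0, n2, n4, n5}.

{n0, n2, n4, n5}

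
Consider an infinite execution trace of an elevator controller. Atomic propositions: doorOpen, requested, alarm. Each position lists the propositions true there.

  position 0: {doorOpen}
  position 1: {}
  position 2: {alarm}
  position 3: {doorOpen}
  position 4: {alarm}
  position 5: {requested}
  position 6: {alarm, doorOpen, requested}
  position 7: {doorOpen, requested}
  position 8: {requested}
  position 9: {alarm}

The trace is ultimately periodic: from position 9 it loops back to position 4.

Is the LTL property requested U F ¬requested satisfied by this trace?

Yes

Walking from position 0: F ¬requested first holds at position 0, and requested holds at every earlier position along the way, so requested U F ¬requested holds.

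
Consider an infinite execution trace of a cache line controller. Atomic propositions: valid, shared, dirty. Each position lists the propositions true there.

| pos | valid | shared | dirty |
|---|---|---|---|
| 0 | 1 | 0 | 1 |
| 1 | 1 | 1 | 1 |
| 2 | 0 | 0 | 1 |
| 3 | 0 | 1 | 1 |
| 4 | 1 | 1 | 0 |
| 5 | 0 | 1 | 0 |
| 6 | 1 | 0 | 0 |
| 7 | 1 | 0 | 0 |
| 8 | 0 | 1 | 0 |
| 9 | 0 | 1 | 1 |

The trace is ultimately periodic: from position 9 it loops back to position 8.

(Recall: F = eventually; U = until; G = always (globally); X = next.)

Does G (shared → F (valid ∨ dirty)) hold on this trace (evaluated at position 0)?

shared → F (valid ∨ dirty) holds at every position 0..9, and those are all positions ever visited, so G (shared → F (valid ∨ dirty)) holds.
Positions where shared holds: 1, 3, 4, 5, 8, 9.
Check F (valid ∨ dirty) at each: 1→ok, 3→ok, 4→ok, 5→ok, 8→ok, 9→ok.

Satisfied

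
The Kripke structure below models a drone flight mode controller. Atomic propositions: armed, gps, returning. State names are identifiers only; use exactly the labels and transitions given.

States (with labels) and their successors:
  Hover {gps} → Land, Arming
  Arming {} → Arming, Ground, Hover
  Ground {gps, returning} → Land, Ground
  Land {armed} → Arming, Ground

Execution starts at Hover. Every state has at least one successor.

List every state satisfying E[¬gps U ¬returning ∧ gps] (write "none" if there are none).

{Hover, Arming, Land}

States satisfying ¬gps: {Arming, Land}.
States satisfying ¬returning ∧ gps: {Hover}.
States satisfying E[¬gps U ¬returning ∧ gps]: {Hover, Arming, Land}.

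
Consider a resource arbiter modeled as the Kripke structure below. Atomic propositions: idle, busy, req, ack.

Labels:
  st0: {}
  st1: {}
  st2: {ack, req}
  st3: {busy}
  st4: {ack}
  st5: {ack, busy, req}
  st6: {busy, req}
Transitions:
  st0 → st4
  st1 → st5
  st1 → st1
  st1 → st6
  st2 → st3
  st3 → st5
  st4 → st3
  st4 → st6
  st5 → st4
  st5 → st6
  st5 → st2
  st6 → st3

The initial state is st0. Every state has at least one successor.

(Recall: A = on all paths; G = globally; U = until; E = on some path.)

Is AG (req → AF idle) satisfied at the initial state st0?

States satisfying req → AF idle: {st0, st1, st3, st4}.
States satisfying AG (req → AF idle): ∅.
st2 is reachable from st0 and violates req → AF idle, so AG fails at st0.
st0 ∉ Sat(AG (req → AF idle)).

No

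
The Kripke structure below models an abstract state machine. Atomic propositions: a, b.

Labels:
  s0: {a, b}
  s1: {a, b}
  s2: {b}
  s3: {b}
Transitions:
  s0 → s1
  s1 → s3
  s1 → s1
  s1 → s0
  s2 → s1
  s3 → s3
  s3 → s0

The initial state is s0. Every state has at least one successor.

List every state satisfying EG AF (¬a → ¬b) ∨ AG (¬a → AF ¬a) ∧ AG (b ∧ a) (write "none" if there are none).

States satisfying AF (¬a → ¬b): {s0, s1, s2}.
States satisfying EG AF (¬a → ¬b): {s0, s1, s2}.
States satisfying ¬a → AF ¬a: {s0, s1, s2, s3}.
States satisfying AG (¬a → AF ¬a): {s0, s1, s2, s3}.
States satisfying b ∧ a: {s0, s1}.
States satisfying AG (b ∧ a): ∅.
States satisfying AG (¬a → AF ¬a) ∧ AG (b ∧ a): ∅.
States satisfying EG AF (¬a → ¬b) ∨ AG (¬a → AF ¬a) ∧ AG (b ∧ a): {s0, s1, s2}.

{s0, s1, s2}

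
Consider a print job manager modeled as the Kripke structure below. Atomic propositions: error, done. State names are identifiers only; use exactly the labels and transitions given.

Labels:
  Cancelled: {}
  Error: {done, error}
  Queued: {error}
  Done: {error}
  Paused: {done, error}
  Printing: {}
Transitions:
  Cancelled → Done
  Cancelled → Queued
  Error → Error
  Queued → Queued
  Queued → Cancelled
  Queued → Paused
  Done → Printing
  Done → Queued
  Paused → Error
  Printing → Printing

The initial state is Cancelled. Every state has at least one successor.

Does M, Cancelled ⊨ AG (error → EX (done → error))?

Holds

States satisfying error → EX (done → error): {Cancelled, Error, Queued, Done, Paused, Printing}.
States satisfying AG (error → EX (done → error)): {Cancelled, Error, Queued, Done, Paused, Printing}.
Every state reachable from Cancelled satisfies error → EX (done → error).
Cancelled ∈ Sat(AG (error → EX (done → error))).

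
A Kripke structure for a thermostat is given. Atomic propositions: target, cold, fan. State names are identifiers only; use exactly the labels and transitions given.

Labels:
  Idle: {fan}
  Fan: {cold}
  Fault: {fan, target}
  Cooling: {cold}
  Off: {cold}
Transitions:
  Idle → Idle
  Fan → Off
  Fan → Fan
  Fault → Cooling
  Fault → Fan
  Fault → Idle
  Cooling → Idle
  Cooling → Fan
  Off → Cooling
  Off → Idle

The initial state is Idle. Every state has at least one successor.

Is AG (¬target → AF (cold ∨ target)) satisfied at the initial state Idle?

States satisfying ¬target → AF (cold ∨ target): {Fan, Fault, Cooling, Off}.
States satisfying AG (¬target → AF (cold ∨ target)): ∅.
Idle is reachable from Idle and violates ¬target → AF (cold ∨ target), so AG fails at Idle.
Idle ∉ Sat(AG (¬target → AF (cold ∨ target))).

Violated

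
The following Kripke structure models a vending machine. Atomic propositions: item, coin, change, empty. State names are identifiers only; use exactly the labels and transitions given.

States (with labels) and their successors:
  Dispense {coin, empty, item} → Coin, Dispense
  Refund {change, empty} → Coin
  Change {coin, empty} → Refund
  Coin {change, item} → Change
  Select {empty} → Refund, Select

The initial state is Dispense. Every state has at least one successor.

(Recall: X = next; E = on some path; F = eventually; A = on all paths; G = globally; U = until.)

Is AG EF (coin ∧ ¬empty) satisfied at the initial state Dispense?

States satisfying EF (coin ∧ ¬empty): ∅.
States satisfying AG EF (coin ∧ ¬empty): ∅.
Change is reachable from Dispense and violates EF (coin ∧ ¬empty), so AG fails at Dispense.
Dispense ∉ Sat(AG EF (coin ∧ ¬empty)).

Violated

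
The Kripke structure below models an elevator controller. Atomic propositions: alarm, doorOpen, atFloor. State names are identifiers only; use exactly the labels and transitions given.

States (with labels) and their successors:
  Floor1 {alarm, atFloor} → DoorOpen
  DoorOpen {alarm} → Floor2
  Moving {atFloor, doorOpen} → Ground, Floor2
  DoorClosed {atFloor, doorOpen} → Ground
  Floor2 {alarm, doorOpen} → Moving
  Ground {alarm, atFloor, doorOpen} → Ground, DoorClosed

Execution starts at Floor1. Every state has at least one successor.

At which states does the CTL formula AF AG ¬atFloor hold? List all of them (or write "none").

none

States satisfying AG ¬atFloor: ∅.
States satisfying AF AG ¬atFloor: ∅.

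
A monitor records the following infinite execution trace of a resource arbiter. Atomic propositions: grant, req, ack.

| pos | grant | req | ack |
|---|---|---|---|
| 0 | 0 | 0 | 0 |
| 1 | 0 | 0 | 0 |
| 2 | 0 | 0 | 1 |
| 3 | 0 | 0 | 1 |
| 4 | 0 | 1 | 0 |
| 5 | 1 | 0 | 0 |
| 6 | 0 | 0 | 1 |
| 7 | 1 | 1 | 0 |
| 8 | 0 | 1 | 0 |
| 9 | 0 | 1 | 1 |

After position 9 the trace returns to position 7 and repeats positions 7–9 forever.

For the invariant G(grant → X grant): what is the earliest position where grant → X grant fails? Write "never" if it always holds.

5

Check grant → X grant at each position in order: 0 ✓, 1 ✓, 2 ✓, 3 ✓, 4 ✓.
At position 5 the labels are {grant} and the next position 6 has {ack}, so grant → X grant is false there. This is the first violation.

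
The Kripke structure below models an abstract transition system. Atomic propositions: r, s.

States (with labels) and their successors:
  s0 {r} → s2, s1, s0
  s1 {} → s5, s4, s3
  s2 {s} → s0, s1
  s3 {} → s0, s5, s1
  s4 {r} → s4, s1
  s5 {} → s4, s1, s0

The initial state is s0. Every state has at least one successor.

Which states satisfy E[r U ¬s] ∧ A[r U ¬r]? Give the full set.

{s1, s3, s5}

States satisfying r: {s0, s4}.
States satisfying ¬s: {s0, s1, s3, s4, s5}.
States satisfying E[r U ¬s]: {s0, s1, s3, s4, s5}.
States satisfying ¬r: {s1, s2, s3, s5}.
States satisfying A[r U ¬r]: {s1, s2, s3, s5}.
States satisfying E[r U ¬s] ∧ A[r U ¬r]: {s1, s3, s5}.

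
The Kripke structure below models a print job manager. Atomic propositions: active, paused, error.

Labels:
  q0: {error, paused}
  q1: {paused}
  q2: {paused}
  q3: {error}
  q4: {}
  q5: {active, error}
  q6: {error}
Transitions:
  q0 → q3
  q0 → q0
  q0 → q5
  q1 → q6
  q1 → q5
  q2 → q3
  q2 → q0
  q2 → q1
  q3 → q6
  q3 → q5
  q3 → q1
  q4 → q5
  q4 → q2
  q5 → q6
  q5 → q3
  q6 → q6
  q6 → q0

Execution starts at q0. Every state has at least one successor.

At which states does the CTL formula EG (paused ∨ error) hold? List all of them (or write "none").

States satisfying paused ∨ error: {q0, q1, q2, q3, q5, q6}.
States satisfying EG (paused ∨ error): {q0, q1, q2, q3, q5, q6}.

{q0, q1, q2, q3, q5, q6}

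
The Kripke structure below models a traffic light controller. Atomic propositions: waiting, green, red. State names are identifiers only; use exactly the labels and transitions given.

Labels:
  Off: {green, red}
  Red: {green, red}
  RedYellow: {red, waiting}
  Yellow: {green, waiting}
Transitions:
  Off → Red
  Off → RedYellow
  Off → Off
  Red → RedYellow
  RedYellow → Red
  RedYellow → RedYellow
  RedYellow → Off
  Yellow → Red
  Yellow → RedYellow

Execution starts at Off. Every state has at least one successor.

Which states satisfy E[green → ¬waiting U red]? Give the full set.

States satisfying green → ¬waiting: {Off, Red, RedYellow}.
States satisfying red: {Off, Red, RedYellow}.
States satisfying E[green → ¬waiting U red]: {Off, Red, RedYellow}.

{Off, Red, RedYellow}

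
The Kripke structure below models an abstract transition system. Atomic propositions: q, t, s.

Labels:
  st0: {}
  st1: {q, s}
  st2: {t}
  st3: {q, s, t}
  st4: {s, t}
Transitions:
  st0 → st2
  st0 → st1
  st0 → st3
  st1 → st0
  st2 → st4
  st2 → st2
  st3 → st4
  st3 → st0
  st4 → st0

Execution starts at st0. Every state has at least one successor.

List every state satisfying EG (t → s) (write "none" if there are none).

States satisfying t → s: {st0, st1, st3, st4}.
States satisfying EG (t → s): {st0, st1, st3, st4}.

{st0, st1, st3, st4}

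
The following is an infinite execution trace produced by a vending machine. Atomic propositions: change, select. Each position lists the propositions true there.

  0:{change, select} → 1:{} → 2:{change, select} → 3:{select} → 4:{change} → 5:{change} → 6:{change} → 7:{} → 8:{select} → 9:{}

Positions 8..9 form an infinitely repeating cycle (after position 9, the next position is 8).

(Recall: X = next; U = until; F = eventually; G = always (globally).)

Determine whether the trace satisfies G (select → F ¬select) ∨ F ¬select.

Holds

select → F ¬select holds at every position 0..9, and those are all positions ever visited, so G (select → F ¬select) holds.
Positions where select holds: 0, 2, 3, 8.
Check F ¬select at each: 0→ok, 2→ok, 3→ok, 8→ok.
¬select holds at position 1, which is reachable from 0, so F ¬select holds.
At position 0: G (select → F ¬select) is true; F ¬select is true; so G (select → F ¬select) ∨ F ¬select is true.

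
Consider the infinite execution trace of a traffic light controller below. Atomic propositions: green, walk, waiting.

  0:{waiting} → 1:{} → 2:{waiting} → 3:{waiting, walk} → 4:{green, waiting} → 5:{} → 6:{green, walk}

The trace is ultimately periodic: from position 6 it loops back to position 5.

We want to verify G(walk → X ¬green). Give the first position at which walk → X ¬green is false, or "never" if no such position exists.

Check walk → X ¬green at each position in order: 0 ✓, 1 ✓, 2 ✓.
At position 3 the labels are {waiting, walk} and the next position 4 has {green, waiting}, so walk → X ¬green is false there. This is the first violation.

3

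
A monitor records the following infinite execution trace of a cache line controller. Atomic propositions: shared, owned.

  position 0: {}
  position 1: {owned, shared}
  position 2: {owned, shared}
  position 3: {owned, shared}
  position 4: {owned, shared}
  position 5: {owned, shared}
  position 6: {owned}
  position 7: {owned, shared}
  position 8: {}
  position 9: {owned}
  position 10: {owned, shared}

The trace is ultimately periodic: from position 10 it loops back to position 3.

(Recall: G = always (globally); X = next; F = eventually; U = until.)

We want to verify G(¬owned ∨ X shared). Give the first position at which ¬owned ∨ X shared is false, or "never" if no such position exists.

Check ¬owned ∨ X shared at each position in order: 0 ✓, 1 ✓, 2 ✓, 3 ✓, 4 ✓.
At position 5 the labels are {owned, shared} and the next position 6 has {owned}, so ¬owned ∨ X shared is false there. This is the first violation.

5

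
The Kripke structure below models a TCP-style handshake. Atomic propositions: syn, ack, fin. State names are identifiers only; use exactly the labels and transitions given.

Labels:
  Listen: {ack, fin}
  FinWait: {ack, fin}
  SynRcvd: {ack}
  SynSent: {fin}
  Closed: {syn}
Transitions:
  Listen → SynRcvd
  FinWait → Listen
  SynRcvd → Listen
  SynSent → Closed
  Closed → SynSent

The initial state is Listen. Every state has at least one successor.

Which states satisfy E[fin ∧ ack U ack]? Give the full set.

{Listen, FinWait, SynRcvd}

States satisfying fin ∧ ack: {Listen, FinWait}.
States satisfying ack: {Listen, FinWait, SynRcvd}.
States satisfying E[fin ∧ ack U ack]: {Listen, FinWait, SynRcvd}.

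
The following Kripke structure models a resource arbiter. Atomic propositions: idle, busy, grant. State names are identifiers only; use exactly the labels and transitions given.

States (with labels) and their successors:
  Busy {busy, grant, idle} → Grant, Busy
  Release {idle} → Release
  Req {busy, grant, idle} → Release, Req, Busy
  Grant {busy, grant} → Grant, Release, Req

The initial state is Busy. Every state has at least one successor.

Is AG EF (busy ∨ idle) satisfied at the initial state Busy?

States satisfying EF (busy ∨ idle): {Busy, Release, Req, Grant}.
States satisfying AG EF (busy ∨ idle): {Busy, Release, Req, Grant}.
Every state reachable from Busy satisfies EF (busy ∨ idle).
Busy ∈ Sat(AG EF (busy ∨ idle)).

Yes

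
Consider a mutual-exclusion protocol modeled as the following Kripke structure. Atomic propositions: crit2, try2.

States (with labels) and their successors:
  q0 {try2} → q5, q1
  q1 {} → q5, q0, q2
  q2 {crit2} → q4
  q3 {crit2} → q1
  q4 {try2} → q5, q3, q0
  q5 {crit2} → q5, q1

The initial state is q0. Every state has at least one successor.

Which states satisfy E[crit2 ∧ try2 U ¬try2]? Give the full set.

States satisfying crit2 ∧ try2: ∅.
States satisfying ¬try2: {q1, q2, q3, q5}.
States satisfying E[crit2 ∧ try2 U ¬try2]: {q1, q2, q3, q5}.

{q1, q2, q3, q5}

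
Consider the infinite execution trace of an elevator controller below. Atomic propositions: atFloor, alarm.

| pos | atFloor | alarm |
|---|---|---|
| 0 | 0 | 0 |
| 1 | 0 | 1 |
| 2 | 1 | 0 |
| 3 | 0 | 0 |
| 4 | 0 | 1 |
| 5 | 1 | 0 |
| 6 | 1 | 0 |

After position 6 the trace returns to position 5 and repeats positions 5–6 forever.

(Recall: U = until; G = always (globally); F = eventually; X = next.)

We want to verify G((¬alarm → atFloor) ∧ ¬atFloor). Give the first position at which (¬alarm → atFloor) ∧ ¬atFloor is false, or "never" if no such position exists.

At position 0 the labels are {}, so (¬alarm → atFloor) ∧ ¬atFloor is false there. This is the first violation.

0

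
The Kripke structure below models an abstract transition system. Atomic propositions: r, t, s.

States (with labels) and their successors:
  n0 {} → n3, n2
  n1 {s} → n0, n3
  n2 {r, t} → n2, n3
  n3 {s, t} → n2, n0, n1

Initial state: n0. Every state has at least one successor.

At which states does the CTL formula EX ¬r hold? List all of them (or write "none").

States satisfying ¬r: {n0, n1, n3}.
States satisfying EX ¬r: {n0, n1, n2, n3}.

{n0, n1, n2, n3}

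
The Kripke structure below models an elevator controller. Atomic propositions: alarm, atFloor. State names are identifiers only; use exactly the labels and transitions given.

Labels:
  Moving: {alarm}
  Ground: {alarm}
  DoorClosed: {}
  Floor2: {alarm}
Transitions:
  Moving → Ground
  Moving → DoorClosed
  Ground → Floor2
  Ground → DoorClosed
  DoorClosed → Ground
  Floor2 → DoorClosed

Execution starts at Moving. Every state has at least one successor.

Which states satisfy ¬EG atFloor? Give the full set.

{Moving, Ground, DoorClosed, Floor2}

States satisfying atFloor: ∅.
States satisfying EG atFloor: ∅.
States satisfying ¬EG atFloor: {Moving, Ground, DoorClosed, Floor2}.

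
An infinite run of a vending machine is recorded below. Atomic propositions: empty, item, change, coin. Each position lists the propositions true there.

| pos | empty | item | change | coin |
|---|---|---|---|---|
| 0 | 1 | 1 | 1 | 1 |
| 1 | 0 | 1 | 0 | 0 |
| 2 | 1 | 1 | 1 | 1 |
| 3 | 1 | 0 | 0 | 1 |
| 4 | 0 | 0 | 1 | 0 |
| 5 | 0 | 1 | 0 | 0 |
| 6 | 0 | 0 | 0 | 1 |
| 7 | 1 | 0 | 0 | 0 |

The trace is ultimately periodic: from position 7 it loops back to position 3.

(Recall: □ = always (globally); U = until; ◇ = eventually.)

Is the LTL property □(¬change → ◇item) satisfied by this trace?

Satisfied

¬change → ◇item holds at every position 0..7, and those are all positions ever visited, so □(¬change → ◇item) holds.
Positions where ¬change holds: 1, 3, 5, 6, 7.
Check ◇item at each: 1→ok, 3→ok, 5→ok, 6→ok, 7→ok.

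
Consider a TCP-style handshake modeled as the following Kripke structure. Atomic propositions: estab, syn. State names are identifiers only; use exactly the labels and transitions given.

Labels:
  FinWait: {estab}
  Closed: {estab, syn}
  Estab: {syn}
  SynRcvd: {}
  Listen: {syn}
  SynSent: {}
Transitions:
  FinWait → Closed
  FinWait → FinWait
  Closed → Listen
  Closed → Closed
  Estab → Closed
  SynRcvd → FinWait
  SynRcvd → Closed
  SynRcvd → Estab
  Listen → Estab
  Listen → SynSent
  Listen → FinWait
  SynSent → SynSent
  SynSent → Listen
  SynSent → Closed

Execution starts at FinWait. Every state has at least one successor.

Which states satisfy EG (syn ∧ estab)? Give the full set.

{Closed}

States satisfying syn ∧ estab: {Closed}.
States satisfying EG (syn ∧ estab): {Closed}.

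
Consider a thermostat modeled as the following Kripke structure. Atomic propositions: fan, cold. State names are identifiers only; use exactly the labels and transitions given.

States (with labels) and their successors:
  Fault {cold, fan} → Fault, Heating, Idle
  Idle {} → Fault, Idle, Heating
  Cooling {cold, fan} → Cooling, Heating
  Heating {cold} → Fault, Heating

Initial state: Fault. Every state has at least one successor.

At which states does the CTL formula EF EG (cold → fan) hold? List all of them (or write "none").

States satisfying EG (cold → fan): {Fault, Idle, Cooling}.
States satisfying EF EG (cold → fan): {Fault, Idle, Cooling, Heating}.

{Fault, Idle, Cooling, Heating}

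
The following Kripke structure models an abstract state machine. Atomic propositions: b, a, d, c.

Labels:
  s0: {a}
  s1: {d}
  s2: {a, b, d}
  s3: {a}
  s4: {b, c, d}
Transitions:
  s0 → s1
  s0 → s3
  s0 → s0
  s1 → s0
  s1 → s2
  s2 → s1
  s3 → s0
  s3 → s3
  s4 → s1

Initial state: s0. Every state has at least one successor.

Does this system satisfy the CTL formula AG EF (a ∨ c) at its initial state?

States satisfying EF (a ∨ c): {s0, s1, s2, s3, s4}.
States satisfying AG EF (a ∨ c): {s0, s1, s2, s3, s4}.
Every state reachable from s0 satisfies EF (a ∨ c).
s0 ∈ Sat(AG EF (a ∨ c)).

Satisfied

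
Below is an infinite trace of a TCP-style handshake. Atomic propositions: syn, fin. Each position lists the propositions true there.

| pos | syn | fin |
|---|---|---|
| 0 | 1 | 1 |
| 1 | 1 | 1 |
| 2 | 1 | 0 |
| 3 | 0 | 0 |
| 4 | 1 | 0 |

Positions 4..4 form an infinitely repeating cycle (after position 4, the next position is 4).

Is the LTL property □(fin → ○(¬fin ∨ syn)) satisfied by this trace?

Satisfied

fin → ○(¬fin ∨ syn) holds at every position 0..4, and those are all positions ever visited, so □(fin → ○(¬fin ∨ syn)) holds.
Positions where fin holds: 0, 1.
Check ○(¬fin ∨ syn) at each: 0→ok, 1→ok.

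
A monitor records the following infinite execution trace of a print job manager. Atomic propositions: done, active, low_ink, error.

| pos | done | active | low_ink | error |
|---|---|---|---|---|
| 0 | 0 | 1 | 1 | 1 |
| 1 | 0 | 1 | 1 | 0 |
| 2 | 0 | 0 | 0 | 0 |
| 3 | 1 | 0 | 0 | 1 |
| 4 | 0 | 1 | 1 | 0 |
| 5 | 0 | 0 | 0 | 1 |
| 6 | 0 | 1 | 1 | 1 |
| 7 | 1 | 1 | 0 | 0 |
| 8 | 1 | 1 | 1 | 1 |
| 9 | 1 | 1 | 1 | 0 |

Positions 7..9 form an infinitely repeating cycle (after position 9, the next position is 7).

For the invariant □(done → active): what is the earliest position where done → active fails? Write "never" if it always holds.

3

Check done → active at each position in order: 0 ✓, 1 ✓, 2 ✓.
At position 3 the labels are {done, error}, so done → active is false there. This is the first violation.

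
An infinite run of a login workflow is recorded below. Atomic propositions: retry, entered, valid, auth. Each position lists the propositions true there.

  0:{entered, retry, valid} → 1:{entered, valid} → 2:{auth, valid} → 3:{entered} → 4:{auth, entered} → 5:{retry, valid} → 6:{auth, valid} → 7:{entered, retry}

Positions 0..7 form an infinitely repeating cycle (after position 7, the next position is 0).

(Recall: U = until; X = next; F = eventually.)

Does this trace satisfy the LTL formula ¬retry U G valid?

Violated

Walking from position 0: at position 0, G valid has not yet held and ¬retry fails, so ¬retry U G valid is false.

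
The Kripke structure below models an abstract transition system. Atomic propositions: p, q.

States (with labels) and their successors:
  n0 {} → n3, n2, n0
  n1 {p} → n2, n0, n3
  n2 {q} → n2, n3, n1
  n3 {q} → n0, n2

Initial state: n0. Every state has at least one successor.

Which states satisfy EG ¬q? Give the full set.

States satisfying ¬q: {n0, n1}.
States satisfying EG ¬q: {n0, n1}.

{n0, n1}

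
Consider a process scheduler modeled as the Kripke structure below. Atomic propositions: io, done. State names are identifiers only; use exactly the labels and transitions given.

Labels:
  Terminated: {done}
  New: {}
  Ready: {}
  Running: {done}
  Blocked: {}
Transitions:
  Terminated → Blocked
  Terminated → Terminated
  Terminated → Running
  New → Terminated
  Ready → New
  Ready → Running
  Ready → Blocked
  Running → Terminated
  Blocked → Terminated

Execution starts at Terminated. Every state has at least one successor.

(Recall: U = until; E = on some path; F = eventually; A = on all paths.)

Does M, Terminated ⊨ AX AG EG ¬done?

States satisfying AG EG ¬done: ∅.
States satisfying AX AG EG ¬done: ∅.
Terminated ∉ Sat(AX AG EG ¬done).

No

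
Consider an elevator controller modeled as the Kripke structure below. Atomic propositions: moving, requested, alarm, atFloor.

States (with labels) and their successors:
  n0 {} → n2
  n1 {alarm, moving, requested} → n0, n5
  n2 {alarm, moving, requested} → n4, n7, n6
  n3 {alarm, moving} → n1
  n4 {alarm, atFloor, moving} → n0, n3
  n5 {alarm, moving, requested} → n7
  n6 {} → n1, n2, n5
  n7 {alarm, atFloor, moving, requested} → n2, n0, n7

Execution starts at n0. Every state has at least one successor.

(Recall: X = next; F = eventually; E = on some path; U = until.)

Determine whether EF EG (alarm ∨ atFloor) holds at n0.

Yes

States satisfying EG (alarm ∨ atFloor): {n1, n2, n3, n4, n5, n7}.
States satisfying EF EG (alarm ∨ atFloor): {n0, n1, n2, n3, n4, n5, n6, n7}.
Some path from n0 reaches a state where EG (alarm ∨ atFloor) holds.
n0 ∈ Sat(EF EG (alarm ∨ atFloor)).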